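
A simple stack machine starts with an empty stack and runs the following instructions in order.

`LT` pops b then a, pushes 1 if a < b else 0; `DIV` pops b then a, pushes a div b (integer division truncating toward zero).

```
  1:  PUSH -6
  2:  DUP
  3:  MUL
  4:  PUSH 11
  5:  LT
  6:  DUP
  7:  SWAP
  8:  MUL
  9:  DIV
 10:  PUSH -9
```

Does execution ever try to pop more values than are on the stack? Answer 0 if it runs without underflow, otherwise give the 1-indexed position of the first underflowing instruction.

9

PUSH -6 → -6
DUP     → -6 -6
MUL     → 36
PUSH 11 → 36 11
LT      → 0
DUP     → 0 0
SWAP    → 0 0
MUL     → 0
DIV  — needs 2 operands, stack has 1 → underflow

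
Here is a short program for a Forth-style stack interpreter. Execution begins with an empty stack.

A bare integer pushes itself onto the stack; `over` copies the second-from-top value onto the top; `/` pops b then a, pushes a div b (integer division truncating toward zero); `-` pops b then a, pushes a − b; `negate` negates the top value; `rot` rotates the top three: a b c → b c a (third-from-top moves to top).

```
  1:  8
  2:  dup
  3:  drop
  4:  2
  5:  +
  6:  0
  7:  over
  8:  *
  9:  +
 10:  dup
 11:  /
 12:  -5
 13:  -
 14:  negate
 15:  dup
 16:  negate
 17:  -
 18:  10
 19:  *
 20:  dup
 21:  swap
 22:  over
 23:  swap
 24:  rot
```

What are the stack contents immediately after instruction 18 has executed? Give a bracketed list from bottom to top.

8      : 8
dup    : 8 8
drop   : 8
2      : 8 2
+      : 10
0      : 10 0
over   : 10 0 10
*      : 10 0
+      : 10
dup    : 10 10
/      : 1
-5     : 1 -5
-      : 6
negate : -6
dup    : -6 -6
negate : -6 6
-      : -12
10     : -12 10

[-12, 10]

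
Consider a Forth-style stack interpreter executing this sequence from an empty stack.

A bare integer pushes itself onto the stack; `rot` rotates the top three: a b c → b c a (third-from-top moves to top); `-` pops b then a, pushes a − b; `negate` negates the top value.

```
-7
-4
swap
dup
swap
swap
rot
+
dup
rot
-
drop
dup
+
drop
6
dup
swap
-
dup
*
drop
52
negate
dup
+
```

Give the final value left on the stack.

-7     → [-7]
-4     → [-7, -4]
swap   → [-4, -7]
dup    → [-4, -7, -7]
swap   → [-4, -7, -7]
swap   → [-4, -7, -7]
rot    → [-7, -7, -4]
+      → [-7, -11]
dup    → [-7, -11, -11]
rot    → [-11, -11, -7]
-      → [-11, -4]
drop   → [-11]
dup    → [-11, -11]
+      → [-22]
drop   → []
6      → [6]
dup    → [6, 6]
swap   → [6, 6]
-      → [0]
dup    → [0, 0]
*      → [0]
drop   → []
52     → [52]
negate → [-52]
dup    → [-52, -52]
+      → [-104]

-104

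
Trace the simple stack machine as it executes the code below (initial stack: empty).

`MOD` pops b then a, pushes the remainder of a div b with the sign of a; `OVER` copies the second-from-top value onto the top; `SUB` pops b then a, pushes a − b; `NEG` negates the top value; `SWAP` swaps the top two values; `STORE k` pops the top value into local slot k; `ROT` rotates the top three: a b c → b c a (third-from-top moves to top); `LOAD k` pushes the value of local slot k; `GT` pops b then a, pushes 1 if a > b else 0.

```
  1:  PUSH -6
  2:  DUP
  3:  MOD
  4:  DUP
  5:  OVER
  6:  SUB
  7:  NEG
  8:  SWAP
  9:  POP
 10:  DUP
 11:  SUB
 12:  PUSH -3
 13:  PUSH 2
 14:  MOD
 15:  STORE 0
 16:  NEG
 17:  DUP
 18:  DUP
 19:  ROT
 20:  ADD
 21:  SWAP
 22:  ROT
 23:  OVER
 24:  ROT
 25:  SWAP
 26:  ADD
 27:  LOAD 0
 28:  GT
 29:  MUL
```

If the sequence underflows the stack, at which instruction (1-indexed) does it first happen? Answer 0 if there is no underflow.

22

PUSH -6 → [-6]
DUP     → [-6, -6]
MOD     → [0]
DUP     → [0, 0]
OVER    → [0, 0, 0]
SUB     → [0, 0]
NEG     → [0, 0]
SWAP    → [0, 0]
POP     → [0]
DUP     → [0, 0]
SUB     → [0]
PUSH -3 → [0, -3]
PUSH 2  → [0, -3, 2]
MOD     → [0, -1]
STORE 0 → [0]
NEG     → [0]
DUP     → [0, 0]
DUP     → [0, 0, 0]
ROT     → [0, 0, 0]
ADD     → [0, 0]
SWAP    → [0, 0]
ROT  — needs 3 operands, stack has 2 → underflow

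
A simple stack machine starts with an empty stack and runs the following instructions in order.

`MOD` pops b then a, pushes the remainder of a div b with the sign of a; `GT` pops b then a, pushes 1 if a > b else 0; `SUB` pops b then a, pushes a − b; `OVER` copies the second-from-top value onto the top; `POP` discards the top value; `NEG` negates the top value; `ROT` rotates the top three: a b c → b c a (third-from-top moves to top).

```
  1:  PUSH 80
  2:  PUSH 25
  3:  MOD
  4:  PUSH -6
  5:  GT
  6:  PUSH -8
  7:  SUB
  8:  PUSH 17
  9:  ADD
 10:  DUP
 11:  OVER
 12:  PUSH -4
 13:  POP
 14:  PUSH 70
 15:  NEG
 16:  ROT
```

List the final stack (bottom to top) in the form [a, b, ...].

PUSH 80 -> 80
PUSH 25 -> 80 25
MOD     -> 5
PUSH -6 -> 5 -6
GT      -> 1
PUSH -8 -> 1 -8
SUB     -> 9
PUSH 17 -> 9 17
ADD     -> 26
DUP     -> 26 26
OVER    -> 26 26 26
PUSH -4 -> 26 26 26 -4
POP     -> 26 26 26
PUSH 70 -> 26 26 26 70
NEG     -> 26 26 26 -70
ROT     -> 26 26 -70 26

[26, 26, -70, 26]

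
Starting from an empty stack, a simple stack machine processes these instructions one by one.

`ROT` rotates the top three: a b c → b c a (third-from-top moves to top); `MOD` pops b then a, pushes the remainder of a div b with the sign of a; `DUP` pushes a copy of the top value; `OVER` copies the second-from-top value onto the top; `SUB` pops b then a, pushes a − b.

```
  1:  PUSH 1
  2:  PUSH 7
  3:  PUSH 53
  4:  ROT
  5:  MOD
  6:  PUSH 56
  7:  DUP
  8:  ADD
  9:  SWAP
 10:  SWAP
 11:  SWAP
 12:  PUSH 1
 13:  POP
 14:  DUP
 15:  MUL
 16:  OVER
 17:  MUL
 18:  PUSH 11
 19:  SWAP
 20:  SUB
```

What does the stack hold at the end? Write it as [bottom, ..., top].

[7, 112, 11]

PUSH 1  : 1
PUSH 7  : 1 7
PUSH 53 : 1 7 53
ROT     : 7 53 1
MOD     : 7 0
PUSH 56 : 7 0 56
DUP     : 7 0 56 56
ADD     : 7 0 112
SWAP    : 7 112 0
SWAP    : 7 0 112
SWAP    : 7 112 0
PUSH 1  : 7 112 0 1
POP     : 7 112 0
DUP     : 7 112 0 0
MUL     : 7 112 0
OVER    : 7 112 0 112
MUL     : 7 112 0
PUSH 11 : 7 112 0 11
SWAP    : 7 112 11 0
SUB     : 7 112 11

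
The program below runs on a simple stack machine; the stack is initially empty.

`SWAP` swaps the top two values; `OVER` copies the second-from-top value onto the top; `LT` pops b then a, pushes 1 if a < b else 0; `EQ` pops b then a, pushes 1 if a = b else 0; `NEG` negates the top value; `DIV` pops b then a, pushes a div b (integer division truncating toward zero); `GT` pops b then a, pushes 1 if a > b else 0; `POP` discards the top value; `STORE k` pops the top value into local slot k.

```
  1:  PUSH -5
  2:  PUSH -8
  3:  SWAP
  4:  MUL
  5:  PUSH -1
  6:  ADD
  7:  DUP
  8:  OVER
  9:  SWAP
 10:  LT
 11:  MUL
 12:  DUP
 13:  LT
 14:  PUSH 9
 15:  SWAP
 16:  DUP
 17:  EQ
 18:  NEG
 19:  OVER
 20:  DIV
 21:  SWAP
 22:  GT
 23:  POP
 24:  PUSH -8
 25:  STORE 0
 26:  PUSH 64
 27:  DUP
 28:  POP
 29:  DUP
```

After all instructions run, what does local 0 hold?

-8

PUSH -5 -> -5
PUSH -8 -> -5 -8
SWAP    -> -8 -5
MUL     -> 40
PUSH -1 -> 40 -1
ADD     -> 39
DUP     -> 39 39
OVER    -> 39 39 39
SWAP    -> 39 39 39
LT      -> 39 0
MUL     -> 0
DUP     -> 0 0
LT      -> 0
PUSH 9  -> 0 9
SWAP    -> 9 0
DUP     -> 9 0 0
EQ      -> 9 1
NEG     -> 9 -1
OVER    -> 9 -1 9
DIV     -> 9 0
SWAP    -> 0 9
GT      -> 0
POP     -> (empty)
PUSH -8 -> -8
STORE 0 -> (empty)
PUSH 64 -> 64
DUP     -> 64 64
POP     -> 64
DUP     -> 64 64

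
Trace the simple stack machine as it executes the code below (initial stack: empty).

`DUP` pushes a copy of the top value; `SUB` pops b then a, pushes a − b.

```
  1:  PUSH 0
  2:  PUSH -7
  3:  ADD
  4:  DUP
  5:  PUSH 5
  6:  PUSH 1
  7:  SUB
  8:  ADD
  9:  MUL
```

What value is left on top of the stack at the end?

21

PUSH 0  -> [0]
PUSH -7 -> [0, -7]
ADD     -> [-7]
DUP     -> [-7, -7]
PUSH 5  -> [-7, -7, 5]
PUSH 1  -> [-7, -7, 5, 1]
SUB     -> [-7, -7, 4]
ADD     -> [-7, -3]
MUL     -> [21]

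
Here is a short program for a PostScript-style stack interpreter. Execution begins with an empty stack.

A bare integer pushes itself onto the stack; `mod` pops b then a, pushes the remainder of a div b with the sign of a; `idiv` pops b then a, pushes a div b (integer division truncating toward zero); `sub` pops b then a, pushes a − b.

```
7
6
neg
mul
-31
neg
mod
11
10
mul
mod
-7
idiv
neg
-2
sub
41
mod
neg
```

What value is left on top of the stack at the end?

7    -> 7
6    -> 7 6
neg  -> 7 -6
mul  -> -42
-31  -> -42 -31
neg  -> -42 31
mod  -> -11
11   -> -11 11
10   -> -11 11 10
mul  -> -11 110
mod  -> -11
-7   -> -11 -7
idiv -> 1
neg  -> -1
-2   -> -1 -2
sub  -> 1
41   -> 1 41
mod  -> 1
neg  -> -1

-1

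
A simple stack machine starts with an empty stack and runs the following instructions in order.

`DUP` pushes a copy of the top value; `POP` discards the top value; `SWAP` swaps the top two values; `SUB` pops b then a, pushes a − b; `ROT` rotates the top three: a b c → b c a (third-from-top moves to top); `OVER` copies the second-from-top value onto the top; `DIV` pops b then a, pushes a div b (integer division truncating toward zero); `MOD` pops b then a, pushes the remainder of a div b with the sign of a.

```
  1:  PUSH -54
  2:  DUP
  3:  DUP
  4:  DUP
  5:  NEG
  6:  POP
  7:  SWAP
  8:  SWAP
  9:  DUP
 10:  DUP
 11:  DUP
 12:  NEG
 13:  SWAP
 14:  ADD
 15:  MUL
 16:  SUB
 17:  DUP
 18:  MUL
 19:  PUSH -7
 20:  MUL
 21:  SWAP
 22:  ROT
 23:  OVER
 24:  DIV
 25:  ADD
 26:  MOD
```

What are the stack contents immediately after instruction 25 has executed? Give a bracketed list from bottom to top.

[-20412, -53]

PUSH -54 : [-54]
DUP      : [-54, -54]
DUP      : [-54, -54, -54]
DUP      : [-54, -54, -54, -54]
NEG      : [-54, -54, -54, 54]
POP      : [-54, -54, -54]
SWAP     : [-54, -54, -54]
SWAP     : [-54, -54, -54]
DUP      : [-54, -54, -54, -54]
DUP      : [-54, -54, -54, -54, -54]
DUP      : [-54, -54, -54, -54, -54, -54]
NEG      : [-54, -54, -54, -54, -54, 54]
SWAP     : [-54, -54, -54, -54, 54, -54]
ADD      : [-54, -54, -54, -54, 0]
MUL      : [-54, -54, -54, 0]
SUB      : [-54, -54, -54]
DUP      : [-54, -54, -54, -54]
MUL      : [-54, -54, 2916]
PUSH -7  : [-54, -54, 2916, -7]
MUL      : [-54, -54, -20412]
SWAP     : [-54, -20412, -54]
ROT      : [-20412, -54, -54]
OVER     : [-20412, -54, -54, -54]
DIV      : [-20412, -54, 1]
ADD      : [-20412, -53]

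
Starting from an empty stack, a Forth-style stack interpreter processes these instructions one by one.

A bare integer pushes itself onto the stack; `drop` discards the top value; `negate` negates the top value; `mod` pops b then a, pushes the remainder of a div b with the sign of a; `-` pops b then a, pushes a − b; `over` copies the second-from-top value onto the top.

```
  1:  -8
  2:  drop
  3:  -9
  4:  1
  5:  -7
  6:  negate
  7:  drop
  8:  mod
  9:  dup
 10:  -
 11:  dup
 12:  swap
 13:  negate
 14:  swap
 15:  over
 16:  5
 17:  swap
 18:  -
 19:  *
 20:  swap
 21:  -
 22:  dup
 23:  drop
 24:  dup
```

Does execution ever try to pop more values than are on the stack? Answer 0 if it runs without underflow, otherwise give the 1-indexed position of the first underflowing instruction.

0

-8     : [-8]
drop   : []
-9     : [-9]
1      : [-9, 1]
-7     : [-9, 1, -7]
negate : [-9, 1, 7]
drop   : [-9, 1]
mod    : [0]
dup    : [0, 0]
-      : [0]
dup    : [0, 0]
swap   : [0, 0]
negate : [0, 0]
swap   : [0, 0]
over   : [0, 0, 0]
5      : [0, 0, 0, 5]
swap   : [0, 0, 5, 0]
-      : [0, 0, 5]
*      : [0, 0]
swap   : [0, 0]
-      : [0]
dup    : [0, 0]
drop   : [0]
dup    : [0, 0]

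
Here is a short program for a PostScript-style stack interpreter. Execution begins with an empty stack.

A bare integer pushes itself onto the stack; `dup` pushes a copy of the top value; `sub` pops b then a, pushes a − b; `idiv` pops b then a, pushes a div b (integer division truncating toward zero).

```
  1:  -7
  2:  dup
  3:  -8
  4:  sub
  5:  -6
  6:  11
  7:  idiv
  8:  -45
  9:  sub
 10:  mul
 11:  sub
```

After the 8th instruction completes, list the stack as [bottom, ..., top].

-7    -7
dup   -7 -7
-8    -7 -7 -8
sub   -7 1
-6    -7 1 -6
11    -7 1 -6 11
idiv  -7 1 0
-45   -7 1 0 -45

[-7, 1, 0, -45]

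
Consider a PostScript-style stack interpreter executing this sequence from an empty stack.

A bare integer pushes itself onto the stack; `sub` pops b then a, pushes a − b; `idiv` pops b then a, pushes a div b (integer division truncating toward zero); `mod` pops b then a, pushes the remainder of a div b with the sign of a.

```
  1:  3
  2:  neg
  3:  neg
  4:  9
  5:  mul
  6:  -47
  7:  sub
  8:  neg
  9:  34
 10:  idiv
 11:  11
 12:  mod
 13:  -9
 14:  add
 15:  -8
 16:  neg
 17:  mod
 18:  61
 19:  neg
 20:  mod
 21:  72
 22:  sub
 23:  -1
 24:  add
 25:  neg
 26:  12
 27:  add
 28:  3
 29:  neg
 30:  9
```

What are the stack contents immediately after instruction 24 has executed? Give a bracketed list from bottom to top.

3     3
neg   -3
neg   3
9     3 9
mul   27
-47   27 -47
sub   74
neg   -74
34    -74 34
idiv  -2
11    -2 11
mod   -2
-9    -2 -9
add   -11
-8    -11 -8
neg   -11 8
mod   -3
61    -3 61
neg   -3 -61
mod   -3
72    -3 72
sub   -75
-1    -75 -1
add   -76

[-76]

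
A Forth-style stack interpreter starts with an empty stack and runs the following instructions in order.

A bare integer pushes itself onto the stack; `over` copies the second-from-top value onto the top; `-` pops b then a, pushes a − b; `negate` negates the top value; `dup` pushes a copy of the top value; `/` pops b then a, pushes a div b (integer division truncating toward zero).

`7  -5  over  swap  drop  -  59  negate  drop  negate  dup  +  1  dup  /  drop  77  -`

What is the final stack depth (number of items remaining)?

1

7      -> [7]
-5     -> [7, -5]
over   -> [7, -5, 7]
swap   -> [7, 7, -5]
drop   -> [7, 7]
-      -> [0]
59     -> [0, 59]
negate -> [0, -59]
drop   -> [0]
negate -> [0]
dup    -> [0, 0]
+      -> [0]
1      -> [0, 1]
dup    -> [0, 1, 1]
/      -> [0, 1]
drop   -> [0]
77     -> [0, 77]
-      -> [-77]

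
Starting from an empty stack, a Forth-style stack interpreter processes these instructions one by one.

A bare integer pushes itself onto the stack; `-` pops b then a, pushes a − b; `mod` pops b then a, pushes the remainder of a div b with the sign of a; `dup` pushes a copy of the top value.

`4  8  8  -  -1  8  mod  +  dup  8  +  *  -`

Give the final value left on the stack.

4    4
8    4 8
8    4 8 8
-    4 0
-1   4 0 -1
8    4 0 -1 8
mod  4 0 -1
+    4 -1
dup  4 -1 -1
8    4 -1 -1 8
+    4 -1 7
*    4 -7
-    11

11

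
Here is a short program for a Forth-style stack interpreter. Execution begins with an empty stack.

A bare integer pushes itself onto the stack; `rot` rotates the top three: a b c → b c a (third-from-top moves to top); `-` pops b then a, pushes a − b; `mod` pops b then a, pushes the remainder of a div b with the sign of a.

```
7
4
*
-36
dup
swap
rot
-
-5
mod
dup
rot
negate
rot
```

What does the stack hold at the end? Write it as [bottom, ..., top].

7      -> 7
4      -> 7 4
*      -> 28
-36    -> 28 -36
dup    -> 28 -36 -36
swap   -> 28 -36 -36
rot    -> -36 -36 28
-      -> -36 -64
-5     -> -36 -64 -5
mod    -> -36 -4
dup    -> -36 -4 -4
rot    -> -4 -4 -36
negate -> -4 -4 36
rot    -> -4 36 -4

[-4, 36, -4]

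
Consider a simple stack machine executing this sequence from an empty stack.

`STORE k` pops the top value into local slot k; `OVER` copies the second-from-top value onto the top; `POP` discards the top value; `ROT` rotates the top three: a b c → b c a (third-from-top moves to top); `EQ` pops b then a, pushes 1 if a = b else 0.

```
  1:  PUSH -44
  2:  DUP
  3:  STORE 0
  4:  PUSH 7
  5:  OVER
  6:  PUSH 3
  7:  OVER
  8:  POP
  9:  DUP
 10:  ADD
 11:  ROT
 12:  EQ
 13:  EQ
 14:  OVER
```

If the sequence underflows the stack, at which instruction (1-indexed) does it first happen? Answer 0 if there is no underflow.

0

PUSH -44 → [-44]
DUP      → [-44, -44]
STORE 0  → [-44]
PUSH 7   → [-44, 7]
OVER     → [-44, 7, -44]
PUSH 3   → [-44, 7, -44, 3]
OVER     → [-44, 7, -44, 3, -44]
POP      → [-44, 7, -44, 3]
DUP      → [-44, 7, -44, 3, 3]
ADD      → [-44, 7, -44, 6]
ROT      → [-44, -44, 6, 7]
EQ       → [-44, -44, 0]
EQ       → [-44, 0]
OVER     → [-44, 0, -44]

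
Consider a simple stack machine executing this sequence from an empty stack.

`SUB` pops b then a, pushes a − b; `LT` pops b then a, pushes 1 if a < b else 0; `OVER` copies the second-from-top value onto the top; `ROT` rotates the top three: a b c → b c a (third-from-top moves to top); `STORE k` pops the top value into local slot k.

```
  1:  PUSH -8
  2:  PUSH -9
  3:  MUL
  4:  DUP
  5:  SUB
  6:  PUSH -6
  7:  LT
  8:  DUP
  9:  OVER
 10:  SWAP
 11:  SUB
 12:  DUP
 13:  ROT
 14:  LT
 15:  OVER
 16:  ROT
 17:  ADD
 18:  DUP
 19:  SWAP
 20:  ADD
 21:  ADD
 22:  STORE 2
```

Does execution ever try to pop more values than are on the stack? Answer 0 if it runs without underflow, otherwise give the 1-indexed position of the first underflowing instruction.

PUSH -8 -> -8
PUSH -9 -> -8 -9
MUL     -> 72
DUP     -> 72 72
SUB     -> 0
PUSH -6 -> 0 -6
LT      -> 0
DUP     -> 0 0
OVER    -> 0 0 0
SWAP    -> 0 0 0
SUB     -> 0 0
DUP     -> 0 0 0
ROT     -> 0 0 0
LT      -> 0 0
OVER    -> 0 0 0
ROT     -> 0 0 0
ADD     -> 0 0
DUP     -> 0 0 0
SWAP    -> 0 0 0
ADD     -> 0 0
ADD     -> 0
STORE 2 -> (empty)

0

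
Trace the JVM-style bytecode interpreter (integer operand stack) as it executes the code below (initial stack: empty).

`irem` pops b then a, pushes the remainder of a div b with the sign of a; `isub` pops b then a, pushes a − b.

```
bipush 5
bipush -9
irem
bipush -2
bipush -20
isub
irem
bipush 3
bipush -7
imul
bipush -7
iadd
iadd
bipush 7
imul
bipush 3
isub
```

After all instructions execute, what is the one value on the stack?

-164

bipush 5    5
bipush -9   5 -9
irem        5
bipush -2   5 -2
bipush -20  5 -2 -20
isub        5 18
irem        5
bipush 3    5 3
bipush -7   5 3 -7
imul        5 -21
bipush -7   5 -21 -7
iadd        5 -28
iadd        -23
bipush 7    -23 7
imul        -161
bipush 3    -161 3
isub        -164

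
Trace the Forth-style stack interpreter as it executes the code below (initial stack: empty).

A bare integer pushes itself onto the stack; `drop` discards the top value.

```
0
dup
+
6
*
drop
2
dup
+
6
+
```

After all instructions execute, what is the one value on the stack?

10

0    -> [0]
dup  -> [0, 0]
+    -> [0]
6    -> [0, 6]
*    -> [0]
drop -> []
2    -> [2]
dup  -> [2, 2]
+    -> [4]
6    -> [4, 6]
+    -> [10]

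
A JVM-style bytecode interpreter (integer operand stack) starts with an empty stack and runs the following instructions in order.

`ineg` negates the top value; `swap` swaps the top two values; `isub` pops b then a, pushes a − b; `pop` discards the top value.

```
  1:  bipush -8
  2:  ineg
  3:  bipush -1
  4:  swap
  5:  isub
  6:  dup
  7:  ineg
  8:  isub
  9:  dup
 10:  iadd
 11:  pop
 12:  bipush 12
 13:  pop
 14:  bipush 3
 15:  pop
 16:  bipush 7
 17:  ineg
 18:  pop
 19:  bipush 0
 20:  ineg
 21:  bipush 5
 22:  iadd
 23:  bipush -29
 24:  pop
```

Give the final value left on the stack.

5

bipush -8  → [-8]
ineg       → [8]
bipush -1  → [8, -1]
swap       → [-1, 8]
isub       → [-9]
dup        → [-9, -9]
ineg       → [-9, 9]
isub       → [-18]
dup        → [-18, -18]
iadd       → [-36]
pop        → []
bipush 12  → [12]
pop        → []
bipush 3   → [3]
pop        → []
bipush 7   → [7]
ineg       → [-7]
pop        → []
bipush 0   → [0]
ineg       → [0]
bipush 5   → [0, 5]
iadd       → [5]
bipush -29 → [5, -29]
pop        → [5]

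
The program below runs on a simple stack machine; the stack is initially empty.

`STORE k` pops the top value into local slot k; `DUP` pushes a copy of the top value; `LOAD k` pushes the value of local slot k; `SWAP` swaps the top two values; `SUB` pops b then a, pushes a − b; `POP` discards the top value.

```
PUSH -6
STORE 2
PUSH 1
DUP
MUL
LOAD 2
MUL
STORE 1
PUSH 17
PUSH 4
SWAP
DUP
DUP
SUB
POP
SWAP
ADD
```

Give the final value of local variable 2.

-6

PUSH -6  -6
STORE 2  (empty)
PUSH 1   1
DUP      1 1
MUL      1
LOAD 2   1 -6
MUL      -6
STORE 1  (empty)
PUSH 17  17
PUSH 4   17 4
SWAP     4 17
DUP      4 17 17
DUP      4 17 17 17
SUB      4 17 0
POP      4 17
SWAP     17 4
ADD      21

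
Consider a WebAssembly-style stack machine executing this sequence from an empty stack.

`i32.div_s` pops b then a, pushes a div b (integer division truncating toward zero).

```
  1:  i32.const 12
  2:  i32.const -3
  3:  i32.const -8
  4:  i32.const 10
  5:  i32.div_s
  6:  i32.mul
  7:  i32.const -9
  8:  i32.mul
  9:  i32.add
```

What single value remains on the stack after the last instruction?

i32.const 12  [12]
i32.const -3  [12, -3]
i32.const -8  [12, -3, -8]
i32.const 10  [12, -3, -8, 10]
i32.div_s     [12, -3, 0]
i32.mul       [12, 0]
i32.const -9  [12, 0, -9]
i32.mul       [12, 0]
i32.add       [12]

12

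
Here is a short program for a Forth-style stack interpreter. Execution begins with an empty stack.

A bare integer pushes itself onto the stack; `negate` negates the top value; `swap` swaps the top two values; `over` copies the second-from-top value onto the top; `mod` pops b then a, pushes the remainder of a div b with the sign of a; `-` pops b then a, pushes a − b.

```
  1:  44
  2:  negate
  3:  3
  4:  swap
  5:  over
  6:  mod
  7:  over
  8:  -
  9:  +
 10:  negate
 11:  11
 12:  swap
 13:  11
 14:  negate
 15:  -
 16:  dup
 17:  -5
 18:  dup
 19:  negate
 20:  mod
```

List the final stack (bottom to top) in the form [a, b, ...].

[11, 13, 13, 0]

44     -> 44
negate -> -44
3      -> -44 3
swap   -> 3 -44
over   -> 3 -44 3
mod    -> 3 -2
over   -> 3 -2 3
-      -> 3 -5
+      -> -2
negate -> 2
11     -> 2 11
swap   -> 11 2
11     -> 11 2 11
negate -> 11 2 -11
-      -> 11 13
dup    -> 11 13 13
-5     -> 11 13 13 -5
dup    -> 11 13 13 -5 -5
negate -> 11 13 13 -5 5
mod    -> 11 13 13 0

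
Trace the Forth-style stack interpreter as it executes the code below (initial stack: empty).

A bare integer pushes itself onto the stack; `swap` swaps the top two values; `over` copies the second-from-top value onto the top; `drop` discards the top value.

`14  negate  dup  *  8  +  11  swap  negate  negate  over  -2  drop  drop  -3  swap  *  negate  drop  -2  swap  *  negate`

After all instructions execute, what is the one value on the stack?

22

14     → [14]
negate → [-14]
dup    → [-14, -14]
*      → [196]
8      → [196, 8]
+      → [204]
11     → [204, 11]
swap   → [11, 204]
negate → [11, -204]
negate → [11, 204]
over   → [11, 204, 11]
-2     → [11, 204, 11, -2]
drop   → [11, 204, 11]
drop   → [11, 204]
-3     → [11, 204, -3]
swap   → [11, -3, 204]
*      → [11, -612]
negate → [11, 612]
drop   → [11]
-2     → [11, -2]
swap   → [-2, 11]
*      → [-22]
negate → [22]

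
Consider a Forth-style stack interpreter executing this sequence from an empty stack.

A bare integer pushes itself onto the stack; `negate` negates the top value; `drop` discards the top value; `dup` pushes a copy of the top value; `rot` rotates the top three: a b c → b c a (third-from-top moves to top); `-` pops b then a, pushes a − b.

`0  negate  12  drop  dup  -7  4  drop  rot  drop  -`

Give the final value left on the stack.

7

0      -> 0
negate -> 0
12     -> 0 12
drop   -> 0
dup    -> 0 0
-7     -> 0 0 -7
4      -> 0 0 -7 4
drop   -> 0 0 -7
rot    -> 0 -7 0
drop   -> 0 -7
-      -> 7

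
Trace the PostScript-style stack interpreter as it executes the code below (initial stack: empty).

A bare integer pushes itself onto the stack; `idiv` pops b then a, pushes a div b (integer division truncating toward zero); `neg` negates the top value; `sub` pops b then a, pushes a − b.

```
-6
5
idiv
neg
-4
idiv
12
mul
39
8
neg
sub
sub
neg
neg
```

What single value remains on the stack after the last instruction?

-6   → -6
5    → -6 5
idiv → -1
neg  → 1
-4   → 1 -4
idiv → 0
12   → 0 12
mul  → 0
39   → 0 39
8    → 0 39 8
neg  → 0 39 -8
sub  → 0 47
sub  → -47
neg  → 47
neg  → -47

-47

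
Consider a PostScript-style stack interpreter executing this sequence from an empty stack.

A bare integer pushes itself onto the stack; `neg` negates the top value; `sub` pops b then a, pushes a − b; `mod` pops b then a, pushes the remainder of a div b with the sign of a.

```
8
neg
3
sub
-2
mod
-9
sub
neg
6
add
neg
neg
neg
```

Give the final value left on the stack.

8    [8]
neg  [-8]
3    [-8, 3]
sub  [-11]
-2   [-11, -2]
mod  [-1]
-9   [-1, -9]
sub  [8]
neg  [-8]
6    [-8, 6]
add  [-2]
neg  [2]
neg  [-2]
neg  [2]

2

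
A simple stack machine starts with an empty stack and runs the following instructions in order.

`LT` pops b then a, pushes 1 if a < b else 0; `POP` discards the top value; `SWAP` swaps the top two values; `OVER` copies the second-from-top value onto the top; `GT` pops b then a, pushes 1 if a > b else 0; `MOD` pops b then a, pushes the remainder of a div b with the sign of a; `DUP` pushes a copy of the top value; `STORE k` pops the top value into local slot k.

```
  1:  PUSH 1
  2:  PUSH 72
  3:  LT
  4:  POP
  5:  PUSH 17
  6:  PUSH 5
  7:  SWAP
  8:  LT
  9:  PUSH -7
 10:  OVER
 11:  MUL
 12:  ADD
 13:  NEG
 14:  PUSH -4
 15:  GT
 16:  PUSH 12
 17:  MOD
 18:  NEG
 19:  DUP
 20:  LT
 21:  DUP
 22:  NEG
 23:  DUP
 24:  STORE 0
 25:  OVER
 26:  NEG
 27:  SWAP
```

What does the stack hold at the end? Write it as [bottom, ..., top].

[0, 0, 0]

PUSH 1  → 1
PUSH 72 → 1 72
LT      → 1
POP     → (empty)
PUSH 17 → 17
PUSH 5  → 17 5
SWAP    → 5 17
LT      → 1
PUSH -7 → 1 -7
OVER    → 1 -7 1
MUL     → 1 -7
ADD     → -6
NEG     → 6
PUSH -4 → 6 -4
GT      → 1
PUSH 12 → 1 12
MOD     → 1
NEG     → -1
DUP     → -1 -1
LT      → 0
DUP     → 0 0
NEG     → 0 0
DUP     → 0 0 0
STORE 0 → 0 0
OVER    → 0 0 0
NEG     → 0 0 0
SWAP    → 0 0 0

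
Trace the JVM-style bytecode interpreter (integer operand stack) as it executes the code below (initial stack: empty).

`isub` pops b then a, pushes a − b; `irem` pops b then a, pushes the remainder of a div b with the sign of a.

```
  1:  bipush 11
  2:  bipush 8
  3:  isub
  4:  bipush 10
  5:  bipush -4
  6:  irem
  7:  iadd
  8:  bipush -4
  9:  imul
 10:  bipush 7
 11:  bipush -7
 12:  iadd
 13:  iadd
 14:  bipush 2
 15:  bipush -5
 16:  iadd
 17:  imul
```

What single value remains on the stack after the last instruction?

60

bipush 11 : 11
bipush 8  : 11 8
isub      : 3
bipush 10 : 3 10
bipush -4 : 3 10 -4
irem      : 3 2
iadd      : 5
bipush -4 : 5 -4
imul      : -20
bipush 7  : -20 7
bipush -7 : -20 7 -7
iadd      : -20 0
iadd      : -20
bipush 2  : -20 2
bipush -5 : -20 2 -5
iadd      : -20 -3
imul      : 60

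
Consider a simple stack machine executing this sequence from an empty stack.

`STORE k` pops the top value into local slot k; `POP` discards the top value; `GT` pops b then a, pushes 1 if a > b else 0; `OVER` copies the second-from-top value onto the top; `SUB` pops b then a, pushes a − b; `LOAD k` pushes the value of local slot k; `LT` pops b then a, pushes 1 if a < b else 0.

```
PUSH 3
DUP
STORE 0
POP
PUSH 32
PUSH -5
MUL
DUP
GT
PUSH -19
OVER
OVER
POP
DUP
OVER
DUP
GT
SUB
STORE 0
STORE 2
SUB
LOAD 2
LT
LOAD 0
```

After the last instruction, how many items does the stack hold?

2

PUSH 3   → 3
DUP      → 3 3
STORE 0  → 3
POP      → (empty)
PUSH 32  → 32
PUSH -5  → 32 -5
MUL      → -160
DUP      → -160 -160
GT       → 0
PUSH -19 → 0 -19
OVER     → 0 -19 0
OVER     → 0 -19 0 -19
POP      → 0 -19 0
DUP      → 0 -19 0 0
OVER     → 0 -19 0 0 0
DUP      → 0 -19 0 0 0 0
GT       → 0 -19 0 0 0
SUB      → 0 -19 0 0
STORE 0  → 0 -19 0
STORE 2  → 0 -19
SUB      → 19
LOAD 2   → 19 0
LT       → 0
LOAD 0   → 0 0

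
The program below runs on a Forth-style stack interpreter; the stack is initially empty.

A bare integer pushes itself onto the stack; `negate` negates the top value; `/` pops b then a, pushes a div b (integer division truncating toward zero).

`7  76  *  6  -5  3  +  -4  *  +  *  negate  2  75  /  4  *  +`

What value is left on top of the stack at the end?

7       [7]
76      [7, 76]
*       [532]
6       [532, 6]
-5      [532, 6, -5]
3       [532, 6, -5, 3]
+       [532, 6, -2]
-4      [532, 6, -2, -4]
*       [532, 6, 8]
+       [532, 14]
*       [7448]
negate  [-7448]
2       [-7448, 2]
75      [-7448, 2, 75]
/       [-7448, 0]
4       [-7448, 0, 4]
*       [-7448, 0]
+       [-7448]

-7448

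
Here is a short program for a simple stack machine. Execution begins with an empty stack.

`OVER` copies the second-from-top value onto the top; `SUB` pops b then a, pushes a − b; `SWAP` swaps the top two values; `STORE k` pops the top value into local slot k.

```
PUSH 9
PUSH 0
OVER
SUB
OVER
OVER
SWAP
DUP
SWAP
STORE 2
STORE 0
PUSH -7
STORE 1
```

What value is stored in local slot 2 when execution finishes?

9

PUSH 9  → 9
PUSH 0  → 9 0
OVER    → 9 0 9
SUB     → 9 -9
OVER    → 9 -9 9
OVER    → 9 -9 9 -9
SWAP    → 9 -9 -9 9
DUP     → 9 -9 -9 9 9
SWAP    → 9 -9 -9 9 9
STORE 2 → 9 -9 -9 9
STORE 0 → 9 -9 -9
PUSH -7 → 9 -9 -9 -7
STORE 1 → 9 -9 -9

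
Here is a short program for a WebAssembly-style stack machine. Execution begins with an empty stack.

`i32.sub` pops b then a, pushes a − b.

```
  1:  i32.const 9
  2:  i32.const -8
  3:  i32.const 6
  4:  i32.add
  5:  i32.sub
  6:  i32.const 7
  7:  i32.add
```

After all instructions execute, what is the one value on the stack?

i32.const 9   9
i32.const -8  9 -8
i32.const 6   9 -8 6
i32.add       9 -2
i32.sub       11
i32.const 7   11 7
i32.add       18

18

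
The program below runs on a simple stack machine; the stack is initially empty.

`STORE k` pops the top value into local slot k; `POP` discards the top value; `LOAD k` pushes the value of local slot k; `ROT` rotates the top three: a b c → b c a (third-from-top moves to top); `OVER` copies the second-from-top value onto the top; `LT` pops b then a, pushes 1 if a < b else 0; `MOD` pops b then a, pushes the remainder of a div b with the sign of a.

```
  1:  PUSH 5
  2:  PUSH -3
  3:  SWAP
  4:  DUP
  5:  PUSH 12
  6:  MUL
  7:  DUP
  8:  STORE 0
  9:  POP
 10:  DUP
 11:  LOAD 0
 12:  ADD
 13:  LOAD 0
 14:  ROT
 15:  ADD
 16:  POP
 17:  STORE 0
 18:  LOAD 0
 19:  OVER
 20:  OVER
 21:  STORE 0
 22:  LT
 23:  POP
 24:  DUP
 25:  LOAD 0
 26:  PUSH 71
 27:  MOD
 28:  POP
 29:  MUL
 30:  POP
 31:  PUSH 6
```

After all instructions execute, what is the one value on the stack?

PUSH 5  → 5
PUSH -3 → 5 -3
SWAP    → -3 5
DUP     → -3 5 5
PUSH 12 → -3 5 5 12
MUL     → -3 5 60
DUP     → -3 5 60 60
STORE 0 → -3 5 60
POP     → -3 5
DUP     → -3 5 5
LOAD 0  → -3 5 5 60
ADD     → -3 5 65
LOAD 0  → -3 5 65 60
ROT     → -3 65 60 5
ADD     → -3 65 65
POP     → -3 65
STORE 0 → -3
LOAD 0  → -3 65
OVER    → -3 65 -3
OVER    → -3 65 -3 65
STORE 0 → -3 65 -3
LT      → -3 0
POP     → -3
DUP     → -3 -3
LOAD 0  → -3 -3 65
PUSH 71 → -3 -3 65 71
MOD     → -3 -3 65
POP     → -3 -3
MUL     → 9
POP     → (empty)
PUSH 6  → 6

6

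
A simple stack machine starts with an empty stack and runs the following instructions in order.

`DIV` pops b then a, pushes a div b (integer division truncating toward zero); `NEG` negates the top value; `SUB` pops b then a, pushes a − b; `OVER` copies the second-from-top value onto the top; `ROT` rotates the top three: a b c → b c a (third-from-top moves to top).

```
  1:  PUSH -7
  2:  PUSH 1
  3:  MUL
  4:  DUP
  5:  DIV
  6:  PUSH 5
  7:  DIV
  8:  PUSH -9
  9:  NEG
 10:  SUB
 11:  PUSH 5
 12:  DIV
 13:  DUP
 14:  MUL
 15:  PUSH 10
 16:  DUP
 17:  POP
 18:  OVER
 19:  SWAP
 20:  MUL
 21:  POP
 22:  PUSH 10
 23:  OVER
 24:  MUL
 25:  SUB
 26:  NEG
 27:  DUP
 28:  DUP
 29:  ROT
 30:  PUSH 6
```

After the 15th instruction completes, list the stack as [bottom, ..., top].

[1, 10]

PUSH -7 → -7
PUSH 1  → -7 1
MUL     → -7
DUP     → -7 -7
DIV     → 1
PUSH 5  → 1 5
DIV     → 0
PUSH -9 → 0 -9
NEG     → 0 9
SUB     → -9
PUSH 5  → -9 5
DIV     → -1
DUP     → -1 -1
MUL     → 1
PUSH 10 → 1 10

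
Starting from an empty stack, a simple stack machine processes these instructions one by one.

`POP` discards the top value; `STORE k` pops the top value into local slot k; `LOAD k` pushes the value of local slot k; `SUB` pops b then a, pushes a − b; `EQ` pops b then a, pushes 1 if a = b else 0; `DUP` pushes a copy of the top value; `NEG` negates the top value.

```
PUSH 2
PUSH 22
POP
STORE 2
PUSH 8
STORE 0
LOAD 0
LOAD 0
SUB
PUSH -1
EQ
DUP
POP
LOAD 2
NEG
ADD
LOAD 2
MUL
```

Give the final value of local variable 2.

2

PUSH 2   [2]
PUSH 22  [2, 22]
POP      [2]
STORE 2  []
PUSH 8   [8]
STORE 0  []
LOAD 0   [8]
LOAD 0   [8, 8]
SUB      [0]
PUSH -1  [0, -1]
EQ       [0]
DUP      [0, 0]
POP      [0]
LOAD 2   [0, 2]
NEG      [0, -2]
ADD      [-2]
LOAD 2   [-2, 2]
MUL      [-4]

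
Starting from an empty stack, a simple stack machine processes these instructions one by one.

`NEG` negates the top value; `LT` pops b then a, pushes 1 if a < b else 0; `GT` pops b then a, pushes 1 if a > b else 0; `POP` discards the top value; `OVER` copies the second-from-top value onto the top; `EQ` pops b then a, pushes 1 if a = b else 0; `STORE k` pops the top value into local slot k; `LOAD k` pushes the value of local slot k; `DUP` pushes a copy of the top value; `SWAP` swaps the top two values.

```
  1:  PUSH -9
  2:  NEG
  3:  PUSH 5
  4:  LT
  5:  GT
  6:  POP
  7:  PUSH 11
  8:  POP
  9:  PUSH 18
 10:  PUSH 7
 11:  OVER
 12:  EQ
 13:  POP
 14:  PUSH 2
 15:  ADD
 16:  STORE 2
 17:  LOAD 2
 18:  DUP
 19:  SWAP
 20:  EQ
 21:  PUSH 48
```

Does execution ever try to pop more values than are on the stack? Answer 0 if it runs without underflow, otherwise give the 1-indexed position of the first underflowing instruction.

5

PUSH -9  -9
NEG      9
PUSH 5   9 5
LT       0
GT  — needs 2 operands, stack has 1 → underflow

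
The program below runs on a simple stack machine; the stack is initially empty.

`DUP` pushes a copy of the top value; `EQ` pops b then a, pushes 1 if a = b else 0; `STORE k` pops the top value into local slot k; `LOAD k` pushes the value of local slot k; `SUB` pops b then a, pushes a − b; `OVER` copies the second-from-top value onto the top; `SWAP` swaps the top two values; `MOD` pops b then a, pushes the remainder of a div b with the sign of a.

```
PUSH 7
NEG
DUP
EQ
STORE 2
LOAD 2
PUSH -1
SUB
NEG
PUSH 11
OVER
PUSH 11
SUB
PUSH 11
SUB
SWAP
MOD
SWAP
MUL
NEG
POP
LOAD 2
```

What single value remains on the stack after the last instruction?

PUSH 7  : 7
NEG     : -7
DUP     : -7 -7
EQ      : 1
STORE 2 : (empty)
LOAD 2  : 1
PUSH -1 : 1 -1
SUB     : 2
NEG     : -2
PUSH 11 : -2 11
OVER    : -2 11 -2
PUSH 11 : -2 11 -2 11
SUB     : -2 11 -13
PUSH 11 : -2 11 -13 11
SUB     : -2 11 -24
SWAP    : -2 -24 11
MOD     : -2 -2
SWAP    : -2 -2
MUL     : 4
NEG     : -4
POP     : (empty)
LOAD 2  : 1

1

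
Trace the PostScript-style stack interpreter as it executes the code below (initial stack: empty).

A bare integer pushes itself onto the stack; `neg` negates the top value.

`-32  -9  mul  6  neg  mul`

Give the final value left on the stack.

-32  [-32]
-9   [-32, -9]
mul  [288]
6    [288, 6]
neg  [288, -6]
mul  [-1728]

-1728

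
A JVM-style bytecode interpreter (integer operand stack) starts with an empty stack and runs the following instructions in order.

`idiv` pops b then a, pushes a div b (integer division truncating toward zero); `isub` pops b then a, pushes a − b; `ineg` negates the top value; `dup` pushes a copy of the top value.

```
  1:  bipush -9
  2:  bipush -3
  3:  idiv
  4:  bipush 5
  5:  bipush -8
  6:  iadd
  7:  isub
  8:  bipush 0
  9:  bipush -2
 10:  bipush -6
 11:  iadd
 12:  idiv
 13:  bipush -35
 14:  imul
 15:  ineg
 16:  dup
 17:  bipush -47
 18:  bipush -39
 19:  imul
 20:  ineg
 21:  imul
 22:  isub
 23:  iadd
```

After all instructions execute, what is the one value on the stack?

6

bipush -9  → -9
bipush -3  → -9 -3
idiv       → 3
bipush 5   → 3 5
bipush -8  → 3 5 -8
iadd       → 3 -3
isub       → 6
bipush 0   → 6 0
bipush -2  → 6 0 -2
bipush -6  → 6 0 -2 -6
iadd       → 6 0 -8
idiv       → 6 0
bipush -35 → 6 0 -35
imul       → 6 0
ineg       → 6 0
dup        → 6 0 0
bipush -47 → 6 0 0 -47
bipush -39 → 6 0 0 -47 -39
imul       → 6 0 0 1833
ineg       → 6 0 0 -1833
imul       → 6 0 0
isub       → 6 0
iadd       → 6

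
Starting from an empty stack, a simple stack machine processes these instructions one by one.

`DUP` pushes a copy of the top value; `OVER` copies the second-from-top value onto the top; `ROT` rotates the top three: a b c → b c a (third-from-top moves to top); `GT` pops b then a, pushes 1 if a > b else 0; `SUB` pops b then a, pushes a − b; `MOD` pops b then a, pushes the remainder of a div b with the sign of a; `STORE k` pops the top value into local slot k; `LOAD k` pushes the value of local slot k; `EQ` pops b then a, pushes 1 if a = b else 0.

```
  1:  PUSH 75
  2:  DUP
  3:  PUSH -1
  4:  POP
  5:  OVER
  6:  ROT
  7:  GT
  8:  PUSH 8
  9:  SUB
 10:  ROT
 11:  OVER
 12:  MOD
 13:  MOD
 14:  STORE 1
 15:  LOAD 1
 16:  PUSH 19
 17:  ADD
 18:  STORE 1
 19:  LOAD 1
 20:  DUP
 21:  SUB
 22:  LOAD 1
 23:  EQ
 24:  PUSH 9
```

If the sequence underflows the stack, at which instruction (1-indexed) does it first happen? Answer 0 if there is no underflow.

PUSH 75  75
DUP      75 75
PUSH -1  75 75 -1
POP      75 75
OVER     75 75 75
ROT      75 75 75
GT       75 0
PUSH 8   75 0 8
SUB      75 -8
ROT  — needs 3 operands, stack has 2 → underflow

10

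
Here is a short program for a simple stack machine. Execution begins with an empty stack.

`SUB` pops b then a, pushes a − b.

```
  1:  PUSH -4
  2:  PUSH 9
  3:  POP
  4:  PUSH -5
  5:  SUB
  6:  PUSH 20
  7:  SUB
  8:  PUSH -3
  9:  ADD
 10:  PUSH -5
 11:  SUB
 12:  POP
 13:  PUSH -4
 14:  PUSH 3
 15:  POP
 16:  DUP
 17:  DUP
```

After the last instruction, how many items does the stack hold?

PUSH -4 : -4
PUSH 9  : -4 9
POP     : -4
PUSH -5 : -4 -5
SUB     : 1
PUSH 20 : 1 20
SUB     : -19
PUSH -3 : -19 -3
ADD     : -22
PUSH -5 : -22 -5
SUB     : -17
POP     : (empty)
PUSH -4 : -4
PUSH 3  : -4 3
POP     : -4
DUP     : -4 -4
DUP     : -4 -4 -4

3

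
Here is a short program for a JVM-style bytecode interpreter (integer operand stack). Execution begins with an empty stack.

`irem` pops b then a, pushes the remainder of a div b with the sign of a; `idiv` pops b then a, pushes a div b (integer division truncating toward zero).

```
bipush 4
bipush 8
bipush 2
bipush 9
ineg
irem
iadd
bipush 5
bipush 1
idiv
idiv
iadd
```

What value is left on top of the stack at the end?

bipush 4  4
bipush 8  4 8
bipush 2  4 8 2
bipush 9  4 8 2 9
ineg      4 8 2 -9
irem      4 8 2
iadd      4 10
bipush 5  4 10 5
bipush 1  4 10 5 1
idiv      4 10 5
idiv      4 2
iadd      6

6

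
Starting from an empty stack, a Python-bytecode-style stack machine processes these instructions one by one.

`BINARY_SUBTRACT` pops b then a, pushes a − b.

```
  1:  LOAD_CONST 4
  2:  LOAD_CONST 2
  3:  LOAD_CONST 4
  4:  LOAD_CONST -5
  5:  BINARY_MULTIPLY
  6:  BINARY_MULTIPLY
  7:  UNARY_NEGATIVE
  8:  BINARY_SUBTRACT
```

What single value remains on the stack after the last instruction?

-36

LOAD_CONST 4    : [4]
LOAD_CONST 2    : [4, 2]
LOAD_CONST 4    : [4, 2, 4]
LOAD_CONST -5   : [4, 2, 4, -5]
BINARY_MULTIPLY : [4, 2, -20]
BINARY_MULTIPLY : [4, -40]
UNARY_NEGATIVE  : [4, 40]
BINARY_SUBTRACT : [-36]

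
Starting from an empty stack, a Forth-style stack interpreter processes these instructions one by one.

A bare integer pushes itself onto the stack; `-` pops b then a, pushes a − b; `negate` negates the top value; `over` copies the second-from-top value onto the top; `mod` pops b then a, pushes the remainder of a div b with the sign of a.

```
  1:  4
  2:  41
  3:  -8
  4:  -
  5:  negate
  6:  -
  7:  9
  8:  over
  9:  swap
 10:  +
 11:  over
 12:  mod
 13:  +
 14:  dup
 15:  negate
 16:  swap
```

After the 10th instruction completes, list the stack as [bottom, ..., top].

4      : 4
41     : 4 41
-8     : 4 41 -8
-      : 4 49
negate : 4 -49
-      : 53
9      : 53 9
over   : 53 9 53
swap   : 53 53 9
+      : 53 62

[53, 62]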